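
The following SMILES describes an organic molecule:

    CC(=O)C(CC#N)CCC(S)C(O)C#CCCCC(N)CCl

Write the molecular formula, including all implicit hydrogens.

Walk through each heavy atom and fill implicit hydrogens from standard valence (C 4, N 3, O 2, S 2, halogen 1):
  atom 1: C, bond orders sum to 1 (valence 4) → 3 H
  atom 2: C, bond orders sum to 4 (valence 4) → 0 H
  atom 3: O, bond orders sum to 2 (valence 2) → 0 H
  atom 4: C, bond orders sum to 3 (valence 4) → 1 H
  atom 5: C, bond orders sum to 2 (valence 4) → 2 H
  atom 6: C, bond orders sum to 4 (valence 4) → 0 H
  atom 7: N, bond orders sum to 3 (valence 3) → 0 H
  atom 8: C, bond orders sum to 2 (valence 4) → 2 H
  atom 9: C, bond orders sum to 2 (valence 4) → 2 H
  atom 10: C, bond orders sum to 3 (valence 4) → 1 H
  atom 11: S, bond orders sum to 1 (valence 2) → 1 H
  atom 12: C, bond orders sum to 3 (valence 4) → 1 H
  atom 13: O, bond orders sum to 1 (valence 2) → 1 H
  atom 14: C, bond orders sum to 4 (valence 4) → 0 H
  atom 15: C, bond orders sum to 4 (valence 4) → 0 H
  atom 16: C, bond orders sum to 2 (valence 4) → 2 H
  atom 17: C, bond orders sum to 2 (valence 4) → 2 H
  atom 18: C, bond orders sum to 2 (valence 4) → 2 H
  atom 19: C, bond orders sum to 3 (valence 4) → 1 H
  atom 20: N, bond orders sum to 1 (valence 3) → 2 H
  atom 21: C, bond orders sum to 2 (valence 4) → 2 H
  atom 22: Cl (halogen, monovalent) → 0 H
Totals → C:16, H:25, Cl:1, N:2, O:2, S:1.
In Hill order: C16H25ClN2O2S.

C16H25ClN2O2S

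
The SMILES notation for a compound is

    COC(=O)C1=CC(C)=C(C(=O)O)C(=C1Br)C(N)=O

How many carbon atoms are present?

Count every carbon token in the SMILES (each C, including those in ring-closure positions and inside branches).
Carbon count: 11.

11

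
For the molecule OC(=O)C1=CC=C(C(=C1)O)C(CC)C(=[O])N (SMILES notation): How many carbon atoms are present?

Count every carbon token in the SMILES (each C, including those in ring-closure positions and inside branches).
Carbon count: 11.

11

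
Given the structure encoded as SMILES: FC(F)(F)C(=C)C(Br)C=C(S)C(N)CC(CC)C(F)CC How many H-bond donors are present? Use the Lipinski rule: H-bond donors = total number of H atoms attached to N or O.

2

Donors: find every N or O and count the H atoms it carries.
  atom 13 (N): bond orders sum to 1 → 2 H
Lipinski HBD = 2.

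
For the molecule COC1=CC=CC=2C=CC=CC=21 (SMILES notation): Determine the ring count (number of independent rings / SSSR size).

In SMILES, each pair of matching ring-closure digits denotes one ring-closing bond; the number of such bonds equals the number of independent rings.
Ring-closure bonds here: 2.

2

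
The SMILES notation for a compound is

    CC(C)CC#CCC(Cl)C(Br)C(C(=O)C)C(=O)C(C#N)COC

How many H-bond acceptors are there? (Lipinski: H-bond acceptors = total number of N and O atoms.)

N atoms: 1; O atoms: 3.
Lipinski HBA = 1 + 3 = 4.

4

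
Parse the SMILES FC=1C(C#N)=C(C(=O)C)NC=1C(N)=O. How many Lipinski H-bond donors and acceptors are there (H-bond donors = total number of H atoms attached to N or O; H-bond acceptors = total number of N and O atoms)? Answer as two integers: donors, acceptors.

Donors: find every N or O and count the H atoms it carries.
  atom 5 (N): bond orders sum to 3 → 0 H
  atom 8 (O): bond orders sum to 2 → 0 H
  atom 10 (N): bond orders sum to 2 → 1 H
  atom 13 (N): bond orders sum to 1 → 2 H
  atom 14 (O): bond orders sum to 2 → 0 H
Lipinski HBD = 3.
Acceptors: N atoms = 3, O atoms = 2 → HBA = 5.

3, 5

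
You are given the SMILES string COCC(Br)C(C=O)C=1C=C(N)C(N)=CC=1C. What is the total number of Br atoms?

Scan the SMILES for Br atoms (remember two-letter symbols like Cl and Br are single atoms).
Bromine count: 1.

1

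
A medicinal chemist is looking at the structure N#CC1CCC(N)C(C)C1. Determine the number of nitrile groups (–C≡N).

The nitrile motif appears at heavy-atom position 2 in the SMILES.
Other groups present: 1 primary amine.
Nitrile count: 1.

1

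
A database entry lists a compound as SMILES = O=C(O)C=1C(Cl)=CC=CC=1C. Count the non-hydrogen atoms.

Every atom symbol written in the SMILES (organic subset) is one heavy atom; implicit H are not written.
Heavy atoms by element → C:8, Cl:1, O:2.
Total: 11.

11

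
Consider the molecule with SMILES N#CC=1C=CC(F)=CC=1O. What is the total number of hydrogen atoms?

4

Walk through each heavy atom and fill implicit hydrogens from standard valence (C 4, N 3, O 2, S 2, halogen 1):
  atom 1: N, bond orders sum to 3 (valence 3) → 0 H
  atom 2: C, bond orders sum to 4 (valence 4) → 0 H
  atom 3: C, bond orders sum to 4 (valence 4) → 0 H
  atom 4: C, bond orders sum to 3 (valence 4) → 1 H
  atom 5: C, bond orders sum to 3 (valence 4) → 1 H
  atom 6: C, bond orders sum to 4 (valence 4) → 0 H
  atom 7: F (halogen, monovalent) → 0 H
  atom 8: C, bond orders sum to 3 (valence 4) → 1 H
  atom 9: C, bond orders sum to 4 (valence 4) → 0 H
  atom 10: O, bond orders sum to 1 (valence 2) → 1 H
Total hydrogens: 4.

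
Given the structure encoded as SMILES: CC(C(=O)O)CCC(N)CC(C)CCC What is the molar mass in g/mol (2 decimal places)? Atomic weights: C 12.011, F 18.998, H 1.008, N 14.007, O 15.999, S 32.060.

First, the molecular formula is C12H25NO2 (counting implicit H from valence).
  C: 12 × 12.011 = 144.132
  H: 25 × 1.008 = 25.200
  N: 1 × 14.007 = 14.007
  O: 2 × 15.999 = 31.998
Sum: 12×12.011 + 25×1.008 + 1×14.007 + 2×15.999 = 215.337 → 215.34 g/mol.

215.34 g/mol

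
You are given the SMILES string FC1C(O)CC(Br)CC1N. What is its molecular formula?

Walk through each heavy atom and fill implicit hydrogens from standard valence (C 4, N 3, O 2, S 2, halogen 1):
  atom 1: F (halogen, monovalent) → 0 H
  atom 2: C, bond orders sum to 3 (valence 4) → 1 H
  atom 3: C, bond orders sum to 3 (valence 4) → 1 H
  atom 4: O, bond orders sum to 1 (valence 2) → 1 H
  atom 5: C, bond orders sum to 2 (valence 4) → 2 H
  atom 6: C, bond orders sum to 3 (valence 4) → 1 H
  atom 7: Br (halogen, monovalent) → 0 H
  atom 8: C, bond orders sum to 2 (valence 4) → 2 H
  atom 9: C, bond orders sum to 3 (valence 4) → 1 H
  atom 10: N, bond orders sum to 1 (valence 3) → 2 H
Totals → C:6, H:11, Br:1, F:1, N:1, O:1.
In Hill order: C6H11BrFNO.

C6H11BrFNO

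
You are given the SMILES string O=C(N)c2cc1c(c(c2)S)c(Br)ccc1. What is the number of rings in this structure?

In SMILES, each pair of matching ring-closure digits denotes one ring-closing bond; the number of such bonds equals the number of independent rings.
Ring-closure bonds here: 2.

2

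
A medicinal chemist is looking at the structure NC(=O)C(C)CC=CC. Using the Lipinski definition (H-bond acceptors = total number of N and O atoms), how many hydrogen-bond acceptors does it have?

2

N atoms: 1; O atoms: 1.
Lipinski HBA = 1 + 1 = 2.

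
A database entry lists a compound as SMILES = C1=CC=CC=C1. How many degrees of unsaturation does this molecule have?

4

Degree of unsaturation = (number of rings) + (number of π bonds).
Ring closures in the SMILES: 1.
π bonds: 3 double bonds (each 1 DoU) → 3 DoU from unsaturation.
Total DoU = 1 + 3 = 4.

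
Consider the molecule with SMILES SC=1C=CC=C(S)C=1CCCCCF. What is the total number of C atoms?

11

Count every carbon token in the SMILES (each C, including those in ring-closure positions and inside branches).
Carbon count: 11.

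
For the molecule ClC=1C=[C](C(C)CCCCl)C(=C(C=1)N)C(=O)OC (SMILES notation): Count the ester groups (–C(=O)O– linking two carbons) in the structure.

The ester motif appears at heavy-atom position 15 in the SMILES.
Other groups present: 1 primary amine.
Ester count: 1.

1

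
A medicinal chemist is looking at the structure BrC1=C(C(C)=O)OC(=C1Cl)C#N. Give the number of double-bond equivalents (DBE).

6

Degree of unsaturation = (number of rings) + (number of π bonds).
Ring closures in the SMILES: 1.
π bonds: 3 double bonds (each 1 DoU), 1 triple bond (each 2 DoU) → 5 DoU from unsaturation.
Total DoU = 1 + 5 = 6.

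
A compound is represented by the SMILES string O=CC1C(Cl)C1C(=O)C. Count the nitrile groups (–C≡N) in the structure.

0

Scan the SMILES for the nitrile motif — none present.
Groups that are present: 1 aldehyde, 1 ketone.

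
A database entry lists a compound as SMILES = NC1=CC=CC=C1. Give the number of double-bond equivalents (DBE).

4

Molecular formula: C6H7N.
DoU = (2C + 2 + N − H − X) / 2, where X is the halogen count and O/S are ignored.
    = (2·6 + 2 + 1 − 7 − 0) / 2 = 8 / 2 = 4.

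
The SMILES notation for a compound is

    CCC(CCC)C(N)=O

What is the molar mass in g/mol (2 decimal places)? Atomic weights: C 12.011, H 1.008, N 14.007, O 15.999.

129.20 g/mol

First, the molecular formula is C7H15NO (counting implicit H from valence).
  C: 7 × 12.011 = 84.077
  H: 15 × 1.008 = 15.120
  N: 1 × 14.007 = 14.007
  O: 1 × 15.999 = 15.999
Sum: 7×12.011 + 15×1.008 + 1×14.007 + 1×15.999 = 129.203 → 129.20 g/mol.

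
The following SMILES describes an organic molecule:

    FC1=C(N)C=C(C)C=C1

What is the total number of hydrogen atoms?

8

Walk through each heavy atom and fill implicit hydrogens from standard valence (C 4, N 3, O 2, S 2, halogen 1):
  atom 1: F (halogen, monovalent) → 0 H
  atom 2: C, bond orders sum to 4 (valence 4) → 0 H
  atom 3: C, bond orders sum to 4 (valence 4) → 0 H
  atom 4: N, bond orders sum to 1 (valence 3) → 2 H
  atom 5: C, bond orders sum to 3 (valence 4) → 1 H
  atom 6: C, bond orders sum to 4 (valence 4) → 0 H
  atom 7: C, bond orders sum to 1 (valence 4) → 3 H
  atom 8: C, bond orders sum to 3 (valence 4) → 1 H
  atom 9: C, bond orders sum to 3 (valence 4) → 1 H
Total hydrogens: 8.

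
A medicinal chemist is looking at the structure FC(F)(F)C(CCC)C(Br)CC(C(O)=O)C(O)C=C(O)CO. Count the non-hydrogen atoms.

22

Every atom symbol written in the SMILES (organic subset) is one heavy atom; implicit H are not written.
Heavy atoms by element → Br:1, C:13, F:3, O:5.
Total: 22.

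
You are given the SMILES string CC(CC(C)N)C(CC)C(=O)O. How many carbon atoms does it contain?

9

Count every carbon token in the SMILES (each C, including those in ring-closure positions and inside branches).
Carbon count: 9.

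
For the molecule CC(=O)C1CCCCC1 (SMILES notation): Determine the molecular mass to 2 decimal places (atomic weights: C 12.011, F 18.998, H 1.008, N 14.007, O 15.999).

126.20 g/mol

First, the molecular formula is C8H14O (counting implicit H from valence).
  C: 8 × 12.011 = 96.088
  H: 14 × 1.008 = 14.112
  O: 1 × 15.999 = 15.999
Sum: 8×12.011 + 14×1.008 + 1×15.999 = 126.199 → 126.20 g/mol.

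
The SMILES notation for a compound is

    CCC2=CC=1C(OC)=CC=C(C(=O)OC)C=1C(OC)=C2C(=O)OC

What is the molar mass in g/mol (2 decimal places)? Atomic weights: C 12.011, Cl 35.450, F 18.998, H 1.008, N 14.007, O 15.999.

332.35 g/mol

First, the molecular formula is C18H20O6 (counting implicit H from valence).
  C: 18 × 12.011 = 216.198
  H: 20 × 1.008 = 20.160
  O: 6 × 15.999 = 95.994
Sum: 18×12.011 + 20×1.008 + 6×15.999 = 332.352 → 332.35 g/mol.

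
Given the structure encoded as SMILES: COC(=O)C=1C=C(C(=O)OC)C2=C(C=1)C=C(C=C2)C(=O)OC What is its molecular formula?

C16H14O6

Walk through each heavy atom and fill implicit hydrogens from standard valence (C 4, N 3, O 2, S 2, halogen 1):
  atom 1: C, bond orders sum to 1 (valence 4) → 3 H
  atom 2: O, bond orders sum to 2 (valence 2) → 0 H
  atom 3: C, bond orders sum to 4 (valence 4) → 0 H
  atom 4: O, bond orders sum to 2 (valence 2) → 0 H
  atom 5: C, bond orders sum to 4 (valence 4) → 0 H
  atom 6: C, bond orders sum to 3 (valence 4) → 1 H
  atom 7: C, bond orders sum to 4 (valence 4) → 0 H
  atom 8: C, bond orders sum to 4 (valence 4) → 0 H
  atom 9: O, bond orders sum to 2 (valence 2) → 0 H
  atom 10: O, bond orders sum to 2 (valence 2) → 0 H
  atom 11: C, bond orders sum to 1 (valence 4) → 3 H
  atom 12: C, bond orders sum to 4 (valence 4) → 0 H
  atom 13: C, bond orders sum to 4 (valence 4) → 0 H
  atom 14: C, bond orders sum to 3 (valence 4) → 1 H
  atom 15: C, bond orders sum to 3 (valence 4) → 1 H
  atom 16: C, bond orders sum to 4 (valence 4) → 0 H
  atom 17: C, bond orders sum to 3 (valence 4) → 1 H
  atom 18: C, bond orders sum to 3 (valence 4) → 1 H
  atom 19: C, bond orders sum to 4 (valence 4) → 0 H
  atom 20: O, bond orders sum to 2 (valence 2) → 0 H
  atom 21: O, bond orders sum to 2 (valence 2) → 0 H
  atom 22: C, bond orders sum to 1 (valence 4) → 3 H
Totals → C:16, H:14, O:6.
In Hill order: C16H14O6.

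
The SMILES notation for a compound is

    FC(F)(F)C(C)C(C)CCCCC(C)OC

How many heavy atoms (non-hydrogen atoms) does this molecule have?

16

Every atom symbol written in the SMILES (organic subset) is one heavy atom; implicit H are not written.
Heavy atoms by element → C:12, F:3, O:1.
Total: 16.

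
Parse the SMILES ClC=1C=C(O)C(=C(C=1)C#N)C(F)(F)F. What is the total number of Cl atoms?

Scan the SMILES for Cl atoms (remember two-letter symbols like Cl and Br are single atoms).
Chlorine count: 1.

1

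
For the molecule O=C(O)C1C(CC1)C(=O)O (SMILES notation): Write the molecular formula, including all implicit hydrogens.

Walk through each heavy atom and fill implicit hydrogens from standard valence (C 4, N 3, O 2, S 2, halogen 1):
  atom 1: O, bond orders sum to 2 (valence 2) → 0 H
  atom 2: C, bond orders sum to 4 (valence 4) → 0 H
  atom 3: O, bond orders sum to 1 (valence 2) → 1 H
  atom 4: C, bond orders sum to 3 (valence 4) → 1 H
  atom 5: C, bond orders sum to 3 (valence 4) → 1 H
  atom 6: C, bond orders sum to 2 (valence 4) → 2 H
  atom 7: C, bond orders sum to 2 (valence 4) → 2 H
  atom 8: C, bond orders sum to 4 (valence 4) → 0 H
  atom 9: O, bond orders sum to 2 (valence 2) → 0 H
  atom 10: O, bond orders sum to 1 (valence 2) → 1 H
Totals → C:6, H:8, O:4.

C6H8O4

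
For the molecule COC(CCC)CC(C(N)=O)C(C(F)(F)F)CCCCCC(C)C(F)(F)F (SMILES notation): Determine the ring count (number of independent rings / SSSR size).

0

In SMILES, each pair of matching ring-closure digits denotes one ring-closing bond; the number of such bonds equals the number of independent rings.
Ring-closure bonds here: 0.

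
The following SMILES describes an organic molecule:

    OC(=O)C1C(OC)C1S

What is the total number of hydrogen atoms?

8

Walk through each heavy atom and fill implicit hydrogens from standard valence (C 4, N 3, O 2, S 2, halogen 1):
  atom 1: O, bond orders sum to 1 (valence 2) → 1 H
  atom 2: C, bond orders sum to 4 (valence 4) → 0 H
  atom 3: O, bond orders sum to 2 (valence 2) → 0 H
  atom 4: C, bond orders sum to 3 (valence 4) → 1 H
  atom 5: C, bond orders sum to 3 (valence 4) → 1 H
  atom 6: O, bond orders sum to 2 (valence 2) → 0 H
  atom 7: C, bond orders sum to 1 (valence 4) → 3 H
  atom 8: C, bond orders sum to 3 (valence 4) → 1 H
  atom 9: S, bond orders sum to 1 (valence 2) → 1 H
Total hydrogens: 8.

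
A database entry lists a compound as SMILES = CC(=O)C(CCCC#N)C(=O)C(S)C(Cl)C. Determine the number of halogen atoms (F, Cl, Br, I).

Halogen atoms appear at heavy-atom position 15 (1×Cl).
Other groups present: 2 ketone, 1 nitrile, 1 thiol.
Halogen count: 1.

1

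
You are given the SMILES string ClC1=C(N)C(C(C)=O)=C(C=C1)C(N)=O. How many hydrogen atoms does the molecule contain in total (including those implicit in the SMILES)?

Walk through each heavy atom and fill implicit hydrogens from standard valence (C 4, N 3, O 2, S 2, halogen 1):
  atom 1: Cl (halogen, monovalent) → 0 H
  atom 2: C, bond orders sum to 4 (valence 4) → 0 H
  atom 3: C, bond orders sum to 4 (valence 4) → 0 H
  atom 4: N, bond orders sum to 1 (valence 3) → 2 H
  atom 5: C, bond orders sum to 4 (valence 4) → 0 H
  atom 6: C, bond orders sum to 4 (valence 4) → 0 H
  atom 7: C, bond orders sum to 1 (valence 4) → 3 H
  atom 8: O, bond orders sum to 2 (valence 2) → 0 H
  atom 9: C, bond orders sum to 4 (valence 4) → 0 H
  atom 10: C, bond orders sum to 3 (valence 4) → 1 H
  atom 11: C, bond orders sum to 3 (valence 4) → 1 H
  atom 12: C, bond orders sum to 4 (valence 4) → 0 H
  atom 13: N, bond orders sum to 1 (valence 3) → 2 H
  atom 14: O, bond orders sum to 2 (valence 2) → 0 H
Total hydrogens: 9.

9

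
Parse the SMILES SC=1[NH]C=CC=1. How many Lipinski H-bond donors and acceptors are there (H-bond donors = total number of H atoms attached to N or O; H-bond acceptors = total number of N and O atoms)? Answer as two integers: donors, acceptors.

Donors: find every N or O and count the H atoms it carries.
  atom 3 (N): bond orders sum to 2 → 1 H
Lipinski HBD = 1.
Acceptors: N atoms = 1, O atoms = 0 → HBA = 1.

1, 1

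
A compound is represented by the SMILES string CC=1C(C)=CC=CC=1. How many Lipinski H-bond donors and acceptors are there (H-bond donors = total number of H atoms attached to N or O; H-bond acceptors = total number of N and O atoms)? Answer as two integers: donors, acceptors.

Donors: find every N or O and count the H atoms it carries.
  (no N or O atoms present)
Lipinski HBD = 0.
Acceptors: N atoms = 0, O atoms = 0 → HBA = 0.

0, 0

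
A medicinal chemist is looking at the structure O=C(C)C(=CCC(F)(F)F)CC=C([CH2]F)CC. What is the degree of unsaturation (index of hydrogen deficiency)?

Degree of unsaturation = (number of rings) + (number of π bonds).
Ring closures in the SMILES: 0.
π bonds: 3 double bonds (each 1 DoU) → 3 DoU from unsaturation.
Total DoU = 0 + 3 = 3.

3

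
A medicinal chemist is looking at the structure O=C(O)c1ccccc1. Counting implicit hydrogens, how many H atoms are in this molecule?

Walk through each heavy atom and fill implicit hydrogens from standard valence (C 4, N 3, O 2, S 2, halogen 1); for lowercase aromatic atoms, an aromatic c carries 1 H when it has two neighbours and 0 H with three, and aromatic n carries 0 H:
  atom 1: O, bond orders sum to 2 (valence 2) → 0 H
  atom 2: C, bond orders sum to 4 (valence 4) → 0 H
  atom 3: O, bond orders sum to 1 (valence 2) → 1 H
  atom 4: aromatic c, 3 neighbours → 0 H
  atom 5: aromatic c, 2 neighbours → 1 H
  atom 6: aromatic c, 2 neighbours → 1 H
  atom 7: aromatic c, 2 neighbours → 1 H
  atom 8: aromatic c, 2 neighbours → 1 H
  atom 9: aromatic c, 2 neighbours → 1 H
Total hydrogens: 6.

6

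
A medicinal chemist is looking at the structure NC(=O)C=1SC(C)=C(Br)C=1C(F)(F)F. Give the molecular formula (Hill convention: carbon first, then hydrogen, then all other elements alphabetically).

C7H5BrF3NOS

Walk through each heavy atom and fill implicit hydrogens from standard valence (C 4, N 3, O 2, S 2, halogen 1):
  atom 1: N, bond orders sum to 1 (valence 3) → 2 H
  atom 2: C, bond orders sum to 4 (valence 4) → 0 H
  atom 3: O, bond orders sum to 2 (valence 2) → 0 H
  atom 4: C, bond orders sum to 4 (valence 4) → 0 H
  atom 5: S, bond orders sum to 2 (valence 2) → 0 H
  atom 6: C, bond orders sum to 4 (valence 4) → 0 H
  atom 7: C, bond orders sum to 1 (valence 4) → 3 H
  atom 8: C, bond orders sum to 4 (valence 4) → 0 H
  atom 9: Br (halogen, monovalent) → 0 H
  atom 10: C, bond orders sum to 4 (valence 4) → 0 H
  atom 11: C, bond orders sum to 4 (valence 4) → 0 H
  atom 12: F (halogen, monovalent) → 0 H
  atom 13: F (halogen, monovalent) → 0 H
  atom 14: F (halogen, monovalent) → 0 H
Totals → C:7, H:5, Br:1, F:3, N:1, O:1, S:1.
In Hill order: C7H5BrF3NOS.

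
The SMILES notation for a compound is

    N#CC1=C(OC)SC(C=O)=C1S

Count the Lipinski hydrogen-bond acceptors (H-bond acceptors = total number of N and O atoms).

3

N atoms: 1; O atoms: 2.
Lipinski HBA = 1 + 2 = 3.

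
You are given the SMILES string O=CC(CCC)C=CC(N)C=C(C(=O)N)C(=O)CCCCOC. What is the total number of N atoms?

Scan the SMILES for N atoms (remember two-letter symbols like Cl and Br are single atoms).
Nitrogen count: 2.

2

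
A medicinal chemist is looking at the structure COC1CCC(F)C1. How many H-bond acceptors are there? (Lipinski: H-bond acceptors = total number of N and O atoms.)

N atoms: 0; O atoms: 1.
Lipinski HBA = 0 + 1 = 1.

1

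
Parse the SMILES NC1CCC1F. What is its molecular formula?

Walk through each heavy atom and fill implicit hydrogens from standard valence (C 4, N 3, O 2, S 2, halogen 1):
  atom 1: N, bond orders sum to 1 (valence 3) → 2 H
  atom 2: C, bond orders sum to 3 (valence 4) → 1 H
  atom 3: C, bond orders sum to 2 (valence 4) → 2 H
  atom 4: C, bond orders sum to 2 (valence 4) → 2 H
  atom 5: C, bond orders sum to 3 (valence 4) → 1 H
  atom 6: F (halogen, monovalent) → 0 H
Totals → C:4, H:8, F:1, N:1.
In Hill order: C4H8FN.

C4H8FN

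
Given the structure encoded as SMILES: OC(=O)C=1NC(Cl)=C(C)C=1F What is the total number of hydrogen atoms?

Walk through each heavy atom and fill implicit hydrogens from standard valence (C 4, N 3, O 2, S 2, halogen 1):
  atom 1: O, bond orders sum to 1 (valence 2) → 1 H
  atom 2: C, bond orders sum to 4 (valence 4) → 0 H
  atom 3: O, bond orders sum to 2 (valence 2) → 0 H
  atom 4: C, bond orders sum to 4 (valence 4) → 0 H
  atom 5: N, bond orders sum to 2 (valence 3) → 1 H
  atom 6: C, bond orders sum to 4 (valence 4) → 0 H
  atom 7: Cl (halogen, monovalent) → 0 H
  atom 8: C, bond orders sum to 4 (valence 4) → 0 H
  atom 9: C, bond orders sum to 1 (valence 4) → 3 H
  atom 10: C, bond orders sum to 4 (valence 4) → 0 H
  atom 11: F (halogen, monovalent) → 0 H
Total hydrogens: 5.

5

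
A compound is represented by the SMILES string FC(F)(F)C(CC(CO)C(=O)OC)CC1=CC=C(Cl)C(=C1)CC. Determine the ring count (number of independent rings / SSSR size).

In SMILES, each pair of matching ring-closure digits denotes one ring-closing bond; the number of such bonds equals the number of independent rings.
Ring-closure bonds here: 1.

1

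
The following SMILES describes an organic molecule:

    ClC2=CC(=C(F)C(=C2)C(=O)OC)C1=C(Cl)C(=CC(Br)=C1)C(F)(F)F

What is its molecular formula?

C15H7BrCl2F4O2

Walk through each heavy atom and fill implicit hydrogens from standard valence (C 4, N 3, O 2, S 2, halogen 1):
  atom 1: Cl (halogen, monovalent) → 0 H
  atom 2: C, bond orders sum to 4 (valence 4) → 0 H
  atom 3: C, bond orders sum to 3 (valence 4) → 1 H
  atom 4: C, bond orders sum to 4 (valence 4) → 0 H
  atom 5: C, bond orders sum to 4 (valence 4) → 0 H
  atom 6: F (halogen, monovalent) → 0 H
  atom 7: C, bond orders sum to 4 (valence 4) → 0 H
  atom 8: C, bond orders sum to 3 (valence 4) → 1 H
  atom 9: C, bond orders sum to 4 (valence 4) → 0 H
  atom 10: O, bond orders sum to 2 (valence 2) → 0 H
  atom 11: O, bond orders sum to 2 (valence 2) → 0 H
  atom 12: C, bond orders sum to 1 (valence 4) → 3 H
  atom 13: C, bond orders sum to 4 (valence 4) → 0 H
  atom 14: C, bond orders sum to 4 (valence 4) → 0 H
  atom 15: Cl (halogen, monovalent) → 0 H
  atom 16: C, bond orders sum to 4 (valence 4) → 0 H
  atom 17: C, bond orders sum to 3 (valence 4) → 1 H
  atom 18: C, bond orders sum to 4 (valence 4) → 0 H
  atom 19: Br (halogen, monovalent) → 0 H
  atom 20: C, bond orders sum to 3 (valence 4) → 1 H
  atom 21: C, bond orders sum to 4 (valence 4) → 0 H
  atom 22: F (halogen, monovalent) → 0 H
  atom 23: F (halogen, monovalent) → 0 H
  atom 24: F (halogen, monovalent) → 0 H
Totals → C:15, H:7, Br:1, Cl:2, F:4, O:2.
In Hill order: C15H7BrCl2F4O2.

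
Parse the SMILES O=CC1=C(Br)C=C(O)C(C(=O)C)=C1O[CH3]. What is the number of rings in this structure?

1

In SMILES, each pair of matching ring-closure digits denotes one ring-closing bond; the number of such bonds equals the number of independent rings.
Ring-closure bonds here: 1.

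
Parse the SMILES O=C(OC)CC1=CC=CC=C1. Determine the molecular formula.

Walk through each heavy atom and fill implicit hydrogens from standard valence (C 4, N 3, O 2, S 2, halogen 1):
  atom 1: O, bond orders sum to 2 (valence 2) → 0 H
  atom 2: C, bond orders sum to 4 (valence 4) → 0 H
  atom 3: O, bond orders sum to 2 (valence 2) → 0 H
  atom 4: C, bond orders sum to 1 (valence 4) → 3 H
  atom 5: C, bond orders sum to 2 (valence 4) → 2 H
  atom 6: C, bond orders sum to 4 (valence 4) → 0 H
  atom 7: C, bond orders sum to 3 (valence 4) → 1 H
  atom 8: C, bond orders sum to 3 (valence 4) → 1 H
  atom 9: C, bond orders sum to 3 (valence 4) → 1 H
  atom 10: C, bond orders sum to 3 (valence 4) → 1 H
  atom 11: C, bond orders sum to 3 (valence 4) → 1 H
Totals → C:9, H:10, O:2.
In Hill order: C9H10O2.

C9H10O2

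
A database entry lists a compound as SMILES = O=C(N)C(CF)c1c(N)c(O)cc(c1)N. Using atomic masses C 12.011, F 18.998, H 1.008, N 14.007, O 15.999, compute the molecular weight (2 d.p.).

First, the molecular formula is C9H12FN3O2 (counting implicit H from valence).
  C: 9 × 12.011 = 108.099
  F: 1 × 18.998 = 18.998
  H: 12 × 1.008 = 12.096
  N: 3 × 14.007 = 42.021
  O: 2 × 15.999 = 31.998
Sum: 9×12.011 + 1×18.998 + 12×1.008 + 3×14.007 + 2×15.999 = 213.212 → 213.21 g/mol.

213.21 g/mol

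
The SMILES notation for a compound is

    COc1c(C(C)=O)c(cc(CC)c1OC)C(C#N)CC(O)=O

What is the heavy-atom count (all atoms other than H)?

Every atom symbol written in the SMILES (organic subset) is one heavy atom; implicit H are not written.
Heavy atoms by element → C:16, N:1, O:5.
Total: 22.

22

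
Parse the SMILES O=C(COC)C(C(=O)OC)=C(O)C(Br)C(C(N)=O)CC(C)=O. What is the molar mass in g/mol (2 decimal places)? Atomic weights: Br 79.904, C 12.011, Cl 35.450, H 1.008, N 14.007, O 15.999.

First, the molecular formula is C13H18BrNO7 (counting implicit H from valence).
  Br: 1 × 79.904 = 79.904
  C: 13 × 12.011 = 156.143
  H: 18 × 1.008 = 18.144
  N: 1 × 14.007 = 14.007
  O: 7 × 15.999 = 111.993
Sum: 1×79.904 + 13×12.011 + 18×1.008 + 1×14.007 + 7×15.999 = 380.191 → 380.19 g/mol.

380.19 g/mol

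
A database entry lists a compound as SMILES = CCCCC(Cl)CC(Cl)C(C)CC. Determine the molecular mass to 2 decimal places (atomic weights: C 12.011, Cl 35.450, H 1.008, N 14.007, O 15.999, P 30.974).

225.20 g/mol

First, the molecular formula is C11H22Cl2 (counting implicit H from valence).
  C: 11 × 12.011 = 132.121
  Cl: 2 × 35.450 = 70.900
  H: 22 × 1.008 = 22.176
Sum: 11×12.011 + 2×35.450 + 22×1.008 = 225.197 → 225.20 g/mol.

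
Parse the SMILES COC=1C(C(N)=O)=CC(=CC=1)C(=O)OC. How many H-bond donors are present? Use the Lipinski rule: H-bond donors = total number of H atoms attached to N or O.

2

Donors: find every N or O and count the H atoms it carries.
  atom 2 (O): bond orders sum to 2 → 0 H
  atom 6 (N): bond orders sum to 1 → 2 H
  atom 7 (O): bond orders sum to 2 → 0 H
  atom 13 (O): bond orders sum to 2 → 0 H
  atom 14 (O): bond orders sum to 2 → 0 H
Lipinski HBD = 2.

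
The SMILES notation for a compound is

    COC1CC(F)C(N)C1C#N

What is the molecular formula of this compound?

Walk through each heavy atom and fill implicit hydrogens from standard valence (C 4, N 3, O 2, S 2, halogen 1):
  atom 1: C, bond orders sum to 1 (valence 4) → 3 H
  atom 2: O, bond orders sum to 2 (valence 2) → 0 H
  atom 3: C, bond orders sum to 3 (valence 4) → 1 H
  atom 4: C, bond orders sum to 2 (valence 4) → 2 H
  atom 5: C, bond orders sum to 3 (valence 4) → 1 H
  atom 6: F (halogen, monovalent) → 0 H
  atom 7: C, bond orders sum to 3 (valence 4) → 1 H
  atom 8: N, bond orders sum to 1 (valence 3) → 2 H
  atom 9: C, bond orders sum to 3 (valence 4) → 1 H
  atom 10: C, bond orders sum to 4 (valence 4) → 0 H
  atom 11: N, bond orders sum to 3 (valence 3) → 0 H
Totals → C:7, H:11, F:1, N:2, O:1.
In Hill order: C7H11FN2O.

C7H11FN2O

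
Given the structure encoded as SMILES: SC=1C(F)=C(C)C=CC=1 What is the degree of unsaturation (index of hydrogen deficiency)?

4

Molecular formula: C7H7FS.
DoU = (2C + 2 + N − H − X) / 2, where X is the halogen count and O/S are ignored.
    = (2·7 + 2 + 0 − 7 − 1) / 2 = 8 / 2 = 4.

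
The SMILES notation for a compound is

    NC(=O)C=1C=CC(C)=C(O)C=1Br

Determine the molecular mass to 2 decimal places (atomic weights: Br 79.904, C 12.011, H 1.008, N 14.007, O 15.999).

First, the molecular formula is C8H8BrNO2 (counting implicit H from valence).
  Br: 1 × 79.904 = 79.904
  C: 8 × 12.011 = 96.088
  H: 8 × 1.008 = 8.064
  N: 1 × 14.007 = 14.007
  O: 2 × 15.999 = 31.998
Sum: 1×79.904 + 8×12.011 + 8×1.008 + 1×14.007 + 2×15.999 = 230.061 → 230.06 g/mol.

230.06 g/mol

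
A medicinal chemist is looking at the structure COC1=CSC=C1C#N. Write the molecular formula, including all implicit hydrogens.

Walk through each heavy atom and fill implicit hydrogens from standard valence (C 4, N 3, O 2, S 2, halogen 1):
  atom 1: C, bond orders sum to 1 (valence 4) → 3 H
  atom 2: O, bond orders sum to 2 (valence 2) → 0 H
  atom 3: C, bond orders sum to 4 (valence 4) → 0 H
  atom 4: C, bond orders sum to 3 (valence 4) → 1 H
  atom 5: S, bond orders sum to 2 (valence 2) → 0 H
  atom 6: C, bond orders sum to 3 (valence 4) → 1 H
  atom 7: C, bond orders sum to 4 (valence 4) → 0 H
  atom 8: C, bond orders sum to 4 (valence 4) → 0 H
  atom 9: N, bond orders sum to 3 (valence 3) → 0 H
Totals → C:6, H:5, N:1, O:1, S:1.

C6H5NOS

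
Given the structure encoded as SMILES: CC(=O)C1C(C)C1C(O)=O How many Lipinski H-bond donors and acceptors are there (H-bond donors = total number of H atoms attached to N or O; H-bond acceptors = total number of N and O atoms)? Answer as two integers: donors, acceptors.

Donors: find every N or O and count the H atoms it carries.
  atom 3 (O): bond orders sum to 2 → 0 H
  atom 9 (O): bond orders sum to 1 → 1 H
  atom 10 (O): bond orders sum to 2 → 0 H
Lipinski HBD = 1.
Acceptors: N atoms = 0, O atoms = 3 → HBA = 3.

1, 3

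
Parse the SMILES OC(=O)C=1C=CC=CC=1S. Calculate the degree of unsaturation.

5

Molecular formula: C7H6O2S.
DoU = (2C + 2 + N − H − X) / 2, where X is the halogen count and O/S are ignored.
    = (2·7 + 2 + 0 − 6 − 0) / 2 = 10 / 2 = 5.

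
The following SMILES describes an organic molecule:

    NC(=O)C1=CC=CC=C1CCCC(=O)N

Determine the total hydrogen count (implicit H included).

Walk through each heavy atom and fill implicit hydrogens from standard valence (C 4, N 3, O 2, S 2, halogen 1):
  atom 1: N, bond orders sum to 1 (valence 3) → 2 H
  atom 2: C, bond orders sum to 4 (valence 4) → 0 H
  atom 3: O, bond orders sum to 2 (valence 2) → 0 H
  atom 4: C, bond orders sum to 4 (valence 4) → 0 H
  atom 5: C, bond orders sum to 3 (valence 4) → 1 H
  atom 6: C, bond orders sum to 3 (valence 4) → 1 H
  atom 7: C, bond orders sum to 3 (valence 4) → 1 H
  atom 8: C, bond orders sum to 3 (valence 4) → 1 H
  atom 9: C, bond orders sum to 4 (valence 4) → 0 H
  atom 10: C, bond orders sum to 2 (valence 4) → 2 H
  atom 11: C, bond orders sum to 2 (valence 4) → 2 H
  atom 12: C, bond orders sum to 2 (valence 4) → 2 H
  atom 13: C, bond orders sum to 4 (valence 4) → 0 H
  atom 14: O, bond orders sum to 2 (valence 2) → 0 H
  atom 15: N, bond orders sum to 1 (valence 3) → 2 H
Total hydrogens: 14.

14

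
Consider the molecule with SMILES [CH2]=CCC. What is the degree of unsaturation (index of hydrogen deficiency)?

1

Degree of unsaturation = (number of rings) + (number of π bonds).
Ring closures in the SMILES: 0.
π bonds: 1 double bond (each 1 DoU) → 1 DoU from unsaturation.
Total DoU = 0 + 1 = 1.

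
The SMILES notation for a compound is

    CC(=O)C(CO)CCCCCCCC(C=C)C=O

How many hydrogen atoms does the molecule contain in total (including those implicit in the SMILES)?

Walk through each heavy atom and fill implicit hydrogens from standard valence (C 4, N 3, O 2, S 2, halogen 1):
  atom 1: C, bond orders sum to 1 (valence 4) → 3 H
  atom 2: C, bond orders sum to 4 (valence 4) → 0 H
  atom 3: O, bond orders sum to 2 (valence 2) → 0 H
  atom 4: C, bond orders sum to 3 (valence 4) → 1 H
  atom 5: C, bond orders sum to 2 (valence 4) → 2 H
  atom 6: O, bond orders sum to 1 (valence 2) → 1 H
  atom 7: C, bond orders sum to 2 (valence 4) → 2 H
  atom 8: C, bond orders sum to 2 (valence 4) → 2 H
  atom 9: C, bond orders sum to 2 (valence 4) → 2 H
  atom 10: C, bond orders sum to 2 (valence 4) → 2 H
  atom 11: C, bond orders sum to 2 (valence 4) → 2 H
  atom 12: C, bond orders sum to 2 (valence 4) → 2 H
  atom 13: C, bond orders sum to 2 (valence 4) → 2 H
  atom 14: C, bond orders sum to 3 (valence 4) → 1 H
  atom 15: C, bond orders sum to 3 (valence 4) → 1 H
  atom 16: C, bond orders sum to 2 (valence 4) → 2 H
  atom 17: C, bond orders sum to 3 (valence 4) → 1 H
  atom 18: O, bond orders sum to 2 (valence 2) → 0 H
Total hydrogens: 26.

26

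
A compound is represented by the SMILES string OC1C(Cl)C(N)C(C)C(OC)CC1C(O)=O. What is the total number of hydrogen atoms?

18

Walk through each heavy atom and fill implicit hydrogens from standard valence (C 4, N 3, O 2, S 2, halogen 1):
  atom 1: O, bond orders sum to 1 (valence 2) → 1 H
  atom 2: C, bond orders sum to 3 (valence 4) → 1 H
  atom 3: C, bond orders sum to 3 (valence 4) → 1 H
  atom 4: Cl (halogen, monovalent) → 0 H
  atom 5: C, bond orders sum to 3 (valence 4) → 1 H
  atom 6: N, bond orders sum to 1 (valence 3) → 2 H
  atom 7: C, bond orders sum to 3 (valence 4) → 1 H
  atom 8: C, bond orders sum to 1 (valence 4) → 3 H
  atom 9: C, bond orders sum to 3 (valence 4) → 1 H
  atom 10: O, bond orders sum to 2 (valence 2) → 0 H
  atom 11: C, bond orders sum to 1 (valence 4) → 3 H
  atom 12: C, bond orders sum to 2 (valence 4) → 2 H
  atom 13: C, bond orders sum to 3 (valence 4) → 1 H
  atom 14: C, bond orders sum to 4 (valence 4) → 0 H
  atom 15: O, bond orders sum to 1 (valence 2) → 1 H
  atom 16: O, bond orders sum to 2 (valence 2) → 0 H
Total hydrogens: 18.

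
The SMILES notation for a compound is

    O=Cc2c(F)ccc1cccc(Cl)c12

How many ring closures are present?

2

In SMILES, each pair of matching ring-closure digits denotes one ring-closing bond; the number of such bonds equals the number of independent rings.
Ring-closure bonds here: 2.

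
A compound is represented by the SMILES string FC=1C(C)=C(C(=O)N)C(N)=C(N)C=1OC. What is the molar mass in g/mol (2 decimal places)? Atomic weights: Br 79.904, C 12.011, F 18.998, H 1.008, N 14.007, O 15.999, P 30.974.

213.21 g/mol

First, the molecular formula is C9H12FN3O2 (counting implicit H from valence).
  C: 9 × 12.011 = 108.099
  F: 1 × 18.998 = 18.998
  H: 12 × 1.008 = 12.096
  N: 3 × 14.007 = 42.021
  O: 2 × 15.999 = 31.998
Sum: 9×12.011 + 1×18.998 + 12×1.008 + 3×14.007 + 2×15.999 = 213.212 → 213.21 g/mol.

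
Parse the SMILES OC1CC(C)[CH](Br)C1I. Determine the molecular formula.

Walk through each heavy atom and fill implicit hydrogens from standard valence (C 4, N 3, O 2, S 2, halogen 1):
  atom 1: O, bond orders sum to 1 (valence 2) → 1 H
  atom 2: C, bond orders sum to 3 (valence 4) → 1 H
  atom 3: C, bond orders sum to 2 (valence 4) → 2 H
  atom 4: C, bond orders sum to 3 (valence 4) → 1 H
  atom 5: C, bond orders sum to 1 (valence 4) → 3 H
  atom 6: C with explicit H count 1
  atom 7: Br (halogen, monovalent) → 0 H
  atom 8: C, bond orders sum to 3 (valence 4) → 1 H
  atom 9: I (halogen, monovalent) → 0 H
Totals → C:6, H:10, Br:1, I:1, O:1.

C6H10BrIO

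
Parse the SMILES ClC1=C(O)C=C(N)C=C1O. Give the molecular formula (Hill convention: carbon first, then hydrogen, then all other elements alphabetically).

Walk through each heavy atom and fill implicit hydrogens from standard valence (C 4, N 3, O 2, S 2, halogen 1):
  atom 1: Cl (halogen, monovalent) → 0 H
  atom 2: C, bond orders sum to 4 (valence 4) → 0 H
  atom 3: C, bond orders sum to 4 (valence 4) → 0 H
  atom 4: O, bond orders sum to 1 (valence 2) → 1 H
  atom 5: C, bond orders sum to 3 (valence 4) → 1 H
  atom 6: C, bond orders sum to 4 (valence 4) → 0 H
  atom 7: N, bond orders sum to 1 (valence 3) → 2 H
  atom 8: C, bond orders sum to 3 (valence 4) → 1 H
  atom 9: C, bond orders sum to 4 (valence 4) → 0 H
  atom 10: O, bond orders sum to 1 (valence 2) → 1 H
Totals → C:6, H:6, Cl:1, N:1, O:2.
In Hill order: C6H6ClNO2.

C6H6ClNO2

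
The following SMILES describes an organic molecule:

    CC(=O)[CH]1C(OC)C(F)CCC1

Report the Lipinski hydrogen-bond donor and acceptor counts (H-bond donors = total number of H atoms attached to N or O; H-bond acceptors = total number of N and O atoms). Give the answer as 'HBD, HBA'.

0, 2

Donors: find every N or O and count the H atoms it carries.
  atom 3 (O): bond orders sum to 2 → 0 H
  atom 6 (O): bond orders sum to 2 → 0 H
Lipinski HBD = 0.
Acceptors: N atoms = 0, O atoms = 2 → HBA = 2.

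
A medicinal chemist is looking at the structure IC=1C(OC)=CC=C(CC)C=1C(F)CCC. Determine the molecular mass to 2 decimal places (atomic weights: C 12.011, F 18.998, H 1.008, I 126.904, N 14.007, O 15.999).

First, the molecular formula is C13H18FIO (counting implicit H from valence).
  C: 13 × 12.011 = 156.143
  F: 1 × 18.998 = 18.998
  H: 18 × 1.008 = 18.144
  I: 1 × 126.904 = 126.904
  O: 1 × 15.999 = 15.999
Sum: 13×12.011 + 1×18.998 + 18×1.008 + 1×126.904 + 1×15.999 = 336.188 → 336.19 g/mol.

336.19 g/mol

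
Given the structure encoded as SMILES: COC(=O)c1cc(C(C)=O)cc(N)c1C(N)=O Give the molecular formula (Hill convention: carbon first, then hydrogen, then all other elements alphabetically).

C11H12N2O4

Walk through each heavy atom and fill implicit hydrogens from standard valence (C 4, N 3, O 2, S 2, halogen 1); for lowercase aromatic atoms, an aromatic c carries 1 H when it has two neighbours and 0 H with three, and aromatic n carries 0 H:
  atom 1: C, bond orders sum to 1 (valence 4) → 3 H
  atom 2: O, bond orders sum to 2 (valence 2) → 0 H
  atom 3: C, bond orders sum to 4 (valence 4) → 0 H
  atom 4: O, bond orders sum to 2 (valence 2) → 0 H
  atom 5: aromatic c, 3 neighbours → 0 H
  atom 6: aromatic c, 2 neighbours → 1 H
  atom 7: aromatic c, 3 neighbours → 0 H
  atom 8: C, bond orders sum to 4 (valence 4) → 0 H
  atom 9: C, bond orders sum to 1 (valence 4) → 3 H
  atom 10: O, bond orders sum to 2 (valence 2) → 0 H
  atom 11: aromatic c, 2 neighbours → 1 H
  atom 12: aromatic c, 3 neighbours → 0 H
  atom 13: N, bond orders sum to 1 (valence 3) → 2 H
  atom 14: aromatic c, 3 neighbours → 0 H
  atom 15: C, bond orders sum to 4 (valence 4) → 0 H
  atom 16: N, bond orders sum to 1 (valence 3) → 2 H
  atom 17: O, bond orders sum to 2 (valence 2) → 0 H
Totals → C:11, H:12, N:2, O:4.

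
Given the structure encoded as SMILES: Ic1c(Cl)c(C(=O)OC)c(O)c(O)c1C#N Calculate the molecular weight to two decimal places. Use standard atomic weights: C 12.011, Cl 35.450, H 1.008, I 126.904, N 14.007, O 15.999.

353.50 g/mol

First, the molecular formula is C9H5ClINO4 (counting implicit H from valence).
  C: 9 × 12.011 = 108.099
  Cl: 1 × 35.450 = 35.450
  H: 5 × 1.008 = 5.040
  I: 1 × 126.904 = 126.904
  N: 1 × 14.007 = 14.007
  O: 4 × 15.999 = 63.996
Sum: 9×12.011 + 1×35.450 + 5×1.008 + 1×126.904 + 1×14.007 + 4×15.999 = 353.496 → 353.50 g/mol.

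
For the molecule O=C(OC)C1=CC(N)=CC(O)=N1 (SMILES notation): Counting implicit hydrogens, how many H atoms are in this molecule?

Walk through each heavy atom and fill implicit hydrogens from standard valence (C 4, N 3, O 2, S 2, halogen 1):
  atom 1: O, bond orders sum to 2 (valence 2) → 0 H
  atom 2: C, bond orders sum to 4 (valence 4) → 0 H
  atom 3: O, bond orders sum to 2 (valence 2) → 0 H
  atom 4: C, bond orders sum to 1 (valence 4) → 3 H
  atom 5: C, bond orders sum to 4 (valence 4) → 0 H
  atom 6: C, bond orders sum to 3 (valence 4) → 1 H
  atom 7: C, bond orders sum to 4 (valence 4) → 0 H
  atom 8: N, bond orders sum to 1 (valence 3) → 2 H
  atom 9: C, bond orders sum to 3 (valence 4) → 1 H
  atom 10: C, bond orders sum to 4 (valence 4) → 0 H
  atom 11: O, bond orders sum to 1 (valence 2) → 1 H
  atom 12: N, bond orders sum to 3 (valence 3) → 0 H
Total hydrogens: 8.

8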